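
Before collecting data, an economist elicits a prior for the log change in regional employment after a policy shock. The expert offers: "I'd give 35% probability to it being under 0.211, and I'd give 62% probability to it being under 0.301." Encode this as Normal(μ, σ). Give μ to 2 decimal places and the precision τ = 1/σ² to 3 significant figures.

The p-quantile of Normal(μ,σ) is μ + z_p·σ, with z_{0.35} = -0.3853 and z_{0.62} = 0.3055.
Eliminate σ: μ = (z₂·x₁ − z₁·x₂)/(z₂ − z₁) = (0.3055·0.211 − (-0.3853)·0.301)/0.6908 = 0.26.
Then σ = (x₂ − x₁)/(z₂ − z₁) = (0.301 − 0.211)/0.6908 = 0.13.
Precision τ = 1/σ² = 1/0.1303² = 58.9.

μ = 0.26, τ = 58.9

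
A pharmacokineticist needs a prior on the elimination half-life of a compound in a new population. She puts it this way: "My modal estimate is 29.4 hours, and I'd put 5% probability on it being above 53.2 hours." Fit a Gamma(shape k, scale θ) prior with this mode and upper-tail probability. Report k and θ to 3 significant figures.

k ≈ 8.92, θ ≈ 3.71

Gamma(k,θ) with k>1 has mode (k−1)θ, so θ = 29.4/(k−1).
Need P(X < 53.2) = 0.95 with θ tied to k this way. Start at k = 2, θ = 29.4: P(X<53.2) ≈ 0.540.
Too low — raise k to concentrate. Iterating converges to k ≈ 8.92.
Then θ = 29.4/(8.92−1) ≈ 3.71.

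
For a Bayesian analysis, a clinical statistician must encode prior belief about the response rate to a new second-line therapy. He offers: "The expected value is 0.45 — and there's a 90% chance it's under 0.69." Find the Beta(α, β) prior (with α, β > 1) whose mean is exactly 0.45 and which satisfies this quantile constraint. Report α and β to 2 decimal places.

α ≈ 3.10, β ≈ 3.79

With mean 0.45 fixed, write α = 0.45s, β = 0.55s where s = α+β.
Need P(θ < 0.69) = 0.9 under Beta(0.45s, 0.55s). Normal approximation: (q−m)/√(m(1−m)/s) ≈ z_{0.9} = 1.28, so s ≈ 0.45·0.55·(1.28)²/(0.69−0.45)² = 7.1.
At s = 7.1: P(θ<0.69) ≈ 0.903. Adjusting to match 0.9 gives s ≈ 6.89.
So α = 0.45·6.89 ≈ 3.10, β = 0.55·6.89 ≈ 3.79.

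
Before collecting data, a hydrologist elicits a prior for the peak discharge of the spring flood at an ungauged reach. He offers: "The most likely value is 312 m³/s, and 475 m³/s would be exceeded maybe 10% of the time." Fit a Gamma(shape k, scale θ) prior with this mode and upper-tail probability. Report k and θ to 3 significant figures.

Gamma(k,θ) with k>1 has mode (k−1)θ, so θ = 312/(k−1).
Need P(X < 475) = 0.9 with θ tied to k this way. Start at k = 2, θ = 312: P(X<475) ≈ 0.450.
Too low — raise k to concentrate. Iterating converges to k ≈ 11.6.
Then θ = 312/(11.6−1) ≈ 29.6.

k ≈ 11.6, θ ≈ 29.6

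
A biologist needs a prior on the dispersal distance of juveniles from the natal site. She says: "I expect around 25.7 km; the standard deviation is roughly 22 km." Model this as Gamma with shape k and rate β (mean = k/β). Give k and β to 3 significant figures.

k ≈ 1.36, β ≈ 0.0531

For Gamma(k, rate β): mean = k/β, variance = k/β², so CV = 1/√k.
CV = SD/mean = 22/25.7 = 0.856, hence k = 1/CV² = 1.36.
Then β = k/mean = 1.36/25.7 = 0.0531.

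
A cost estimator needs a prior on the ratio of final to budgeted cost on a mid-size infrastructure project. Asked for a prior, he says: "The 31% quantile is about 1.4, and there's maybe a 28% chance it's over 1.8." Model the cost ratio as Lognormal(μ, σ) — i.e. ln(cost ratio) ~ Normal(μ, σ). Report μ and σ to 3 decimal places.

μ ≈ 0.452, σ ≈ 0.233

If T ~ Lognormal(μ,σ) then ln T ~ Normal(μ,σ), so the p-quantile of ln T is μ + z_p·σ.
ln(1.4) = 0.3365 and ln(1.8) = 0.5878; z_{0.31} = -0.4959, z_{0.72} = 0.5828.
σ = (0.5878 − 0.3365)/(0.5828 − (-0.4959)) = 0.233.
μ = 0.3365 − (-0.4959)·0.233 = 0.452.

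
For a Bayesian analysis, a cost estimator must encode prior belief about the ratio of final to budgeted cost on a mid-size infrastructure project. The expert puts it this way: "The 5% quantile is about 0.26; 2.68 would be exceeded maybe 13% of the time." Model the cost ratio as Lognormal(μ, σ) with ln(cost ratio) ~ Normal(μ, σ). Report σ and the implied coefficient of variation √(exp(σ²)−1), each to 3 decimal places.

If T ~ Lognormal(μ,σ) then ln T ~ Normal(μ,σ), so the p-quantile of ln T is μ + z_p·σ.
ln(0.26) = -1.347 and ln(2.68) = 0.9858; z_{0.05} = -1.645, z_{0.87} = 1.126.
σ = (0.9858 − -1.347)/(1.126 − (-1.645)) = 0.842.
μ = -1.347 − (-1.645)·0.842 = 0.038.
CV = √(exp(σ²)−1) = √(exp(0.7087)−1) = 1.016.

σ ≈ 0.842, CV ≈ 1.016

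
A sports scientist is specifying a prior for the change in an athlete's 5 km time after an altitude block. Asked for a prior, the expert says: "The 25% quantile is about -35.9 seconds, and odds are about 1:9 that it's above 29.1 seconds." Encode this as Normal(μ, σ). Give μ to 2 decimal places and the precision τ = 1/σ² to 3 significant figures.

For Normal(μ,σ), the p-quantile is μ + z_p·σ. Here z_{0.25} = -0.6745, z_{0.9} = 1.282.
So -35.9 = μ − 0.6745σ and 29.1 = μ + 1.282σ.
Subtracting: σ = (29.1 − -35.9)/(1.282 − (-0.6745)) = 33.23.
Then μ = -35.9 − (-0.6745)·33.23 = -13.49.
Precision τ = 1/σ² = 1/33.23² = 0.000906.

μ = -13.49, τ = 0.000906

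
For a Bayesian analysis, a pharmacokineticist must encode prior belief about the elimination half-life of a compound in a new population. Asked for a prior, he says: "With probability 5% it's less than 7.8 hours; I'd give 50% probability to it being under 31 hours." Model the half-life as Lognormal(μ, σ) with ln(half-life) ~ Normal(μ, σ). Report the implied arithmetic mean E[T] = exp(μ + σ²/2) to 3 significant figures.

If T ~ Lognormal(μ,σ) then ln T ~ Normal(μ,σ), so the p-quantile of ln T is μ + z_p·σ.
ln(7.8) = 2.054 and ln(31) = 3.434; z_{0.05} = -1.645, z_{0.5} = 0.
σ = (3.434 − 2.054)/(0 − (-1.645)) = 0.839.
μ = 2.054 − (-1.645)·0.839 = 3.434.
E[T] = exp(μ + σ²/2) = exp(3.434 + 0.3519) = 44.1 hours.

E[T] ≈ 44.1 hours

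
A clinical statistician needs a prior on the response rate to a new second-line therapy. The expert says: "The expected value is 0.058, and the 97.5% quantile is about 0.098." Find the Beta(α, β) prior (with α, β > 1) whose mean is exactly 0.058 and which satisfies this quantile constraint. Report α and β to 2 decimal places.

α ≈ 9.70, β ≈ 157.50

With mean 0.058 fixed, write α = 0.058s, β = 0.942s where s = α+β.
Need P(θ < 0.098) = 0.975 under Beta(0.058s, 0.942s). Normal approximation: (q−m)/√(m(1−m)/s) ≈ z_{0.975} = 1.96, so s ≈ 0.058·0.942·(1.96)²/(0.098−0.058)² = 131.2.
At s = 131.2: P(θ<0.098) ≈ 0.961. Adjusting to match 0.975 gives s ≈ 167.19.
So α = 0.058·167.19 ≈ 9.70, β = 0.942·167.19 ≈ 157.50.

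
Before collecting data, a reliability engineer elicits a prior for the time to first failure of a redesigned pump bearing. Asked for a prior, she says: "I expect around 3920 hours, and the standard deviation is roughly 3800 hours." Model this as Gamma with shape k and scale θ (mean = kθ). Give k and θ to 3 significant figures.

k ≈ 1.06, θ ≈ 3680

For Gamma(k, scale θ): mean = kθ, variance = kθ², so CV = 1/√k.
CV = SD/mean = 3800/3920 = 0.9694, hence k = 1/CV² = 1.06.
Then θ = mean/k = 3920/1.06 = 3680.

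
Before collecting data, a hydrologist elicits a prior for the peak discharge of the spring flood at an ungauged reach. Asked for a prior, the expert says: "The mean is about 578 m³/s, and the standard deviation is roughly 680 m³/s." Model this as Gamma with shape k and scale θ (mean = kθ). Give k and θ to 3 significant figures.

For Gamma(k, scale θ): mean = kθ, variance = kθ², so CV = 1/√k.
CV = SD/mean = 680/578 = 1.176, hence k = 1/CV² = 0.722.
Then θ = mean/k = 578/0.722 = 800.

k ≈ 0.722, θ ≈ 800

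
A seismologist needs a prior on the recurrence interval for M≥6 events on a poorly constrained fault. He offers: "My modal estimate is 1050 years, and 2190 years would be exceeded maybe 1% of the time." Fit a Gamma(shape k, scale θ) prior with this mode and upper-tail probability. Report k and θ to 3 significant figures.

Gamma(k,θ) with k>1 has mode (k−1)θ, so θ = 1050/(k−1).
Need P(X < 2190) = 0.99 with θ tied to k this way. Start at k = 2, θ = 1050: P(X<2190) ≈ 0.617.
Too low — raise k to concentrate. Iterating converges to k ≈ 10.
Then θ = 1050/(10−1) ≈ 116.

k ≈ 10, θ ≈ 116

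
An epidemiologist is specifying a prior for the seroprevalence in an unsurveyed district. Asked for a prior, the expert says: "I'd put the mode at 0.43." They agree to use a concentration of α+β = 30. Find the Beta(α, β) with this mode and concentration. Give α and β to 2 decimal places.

α = 13.04, β = 16.96

For α,β > 1 the Beta mode is (α−1)/(α+β−2). With α+β = 30, the mode is (α−1)/28.
Set (α−1)/28 = 0.43 → α = 1 + 0.43·28 = 13.04.
β = 30 − α = 16.96.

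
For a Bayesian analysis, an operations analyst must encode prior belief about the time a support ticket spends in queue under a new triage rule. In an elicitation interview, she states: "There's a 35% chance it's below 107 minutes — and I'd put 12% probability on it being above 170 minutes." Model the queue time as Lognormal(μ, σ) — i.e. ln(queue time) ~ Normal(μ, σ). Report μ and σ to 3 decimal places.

If T ~ Lognormal(μ,σ) then ln T ~ Normal(μ,σ), so the p-quantile of ln T is μ + z_p·σ.
ln(107) = 4.673 and ln(170) = 5.136; z_{0.35} = -0.3853, z_{0.88} = 1.175.
σ = (5.136 − 4.673)/(1.175 − (-0.3853)) = 0.297.
μ = 4.673 − (-0.3853)·0.297 = 4.787.

μ ≈ 4.787, σ ≈ 0.297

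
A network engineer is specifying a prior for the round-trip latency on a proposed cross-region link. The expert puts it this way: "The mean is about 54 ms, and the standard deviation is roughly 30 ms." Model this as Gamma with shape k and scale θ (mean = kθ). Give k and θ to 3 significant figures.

For Gamma(k, scale θ): mean = kθ, variance = kθ², so CV = 1/√k.
CV = SD/mean = 30/54 = 0.5556, hence k = 1/CV² = 3.24.
Then θ = mean/k = 54/3.24 = 16.7.

k ≈ 3.24, θ ≈ 16.7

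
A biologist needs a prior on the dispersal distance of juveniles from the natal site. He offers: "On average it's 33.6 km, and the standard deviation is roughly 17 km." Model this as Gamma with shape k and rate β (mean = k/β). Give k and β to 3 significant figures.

For Gamma(k, rate β): mean = k/β, variance = k/β², so CV = 1/√k.
CV = SD/mean = 17/33.6 = 0.506, hence k = 1/CV² = 3.91.
Then β = k/mean = 3.91/33.6 = 0.116.

k ≈ 3.91, β ≈ 0.116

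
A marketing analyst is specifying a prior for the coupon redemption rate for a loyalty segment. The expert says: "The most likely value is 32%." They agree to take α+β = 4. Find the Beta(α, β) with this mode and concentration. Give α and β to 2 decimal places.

α = 1.64, β = 2.36

For α,β > 1 the Beta mode is (α−1)/(α+β−2). With α+β = 4, the mode is (α−1)/2.
Set (α−1)/2 = 0.32 → α = 1 + 0.32·2 = 1.64.
β = 4 − α = 2.36.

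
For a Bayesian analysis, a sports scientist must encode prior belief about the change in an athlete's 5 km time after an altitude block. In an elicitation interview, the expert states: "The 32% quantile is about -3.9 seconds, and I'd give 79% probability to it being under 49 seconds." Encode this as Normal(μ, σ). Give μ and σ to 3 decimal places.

μ = 15.518, σ = 41.519

The p-quantile of Normal(μ,σ) is μ + z_p·σ, with z_{0.32} = -0.4677 and z_{0.79} = 0.8064.
Eliminate σ: μ = (z₂·x₁ − z₁·x₂)/(z₂ − z₁) = (0.8064·-3.9 − (-0.4677)·49)/1.274 = 15.518.
Then σ = (x₂ − x₁)/(z₂ − z₁) = (49 − -3.9)/1.274 = 41.519.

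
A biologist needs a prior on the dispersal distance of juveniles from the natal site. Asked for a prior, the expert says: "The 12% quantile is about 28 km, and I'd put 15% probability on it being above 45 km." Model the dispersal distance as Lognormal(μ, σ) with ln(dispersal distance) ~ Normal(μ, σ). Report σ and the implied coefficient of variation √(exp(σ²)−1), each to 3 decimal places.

σ ≈ 0.215, CV ≈ 0.217

If T ~ Lognormal(μ,σ) then ln T ~ Normal(μ,σ), so the p-quantile of ln T is μ + z_p·σ.
ln(28) = 3.332 and ln(45) = 3.807; z_{0.12} = -1.175, z_{0.85} = 1.036.
σ = (3.807 − 3.332)/(1.036 − (-1.175)) = 0.215.
μ = 3.332 − (-1.175)·0.215 = 3.584.
CV = √(exp(σ²)−1) = √(exp(0.0460)−1) = 0.217.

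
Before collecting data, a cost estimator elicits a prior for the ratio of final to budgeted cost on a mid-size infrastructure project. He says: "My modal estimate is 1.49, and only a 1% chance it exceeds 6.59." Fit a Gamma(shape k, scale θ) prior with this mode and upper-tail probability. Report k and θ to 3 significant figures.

k ≈ 2.84, θ ≈ 0.81

Gamma(k,θ) with k>1 has mode (k−1)θ, so θ = 1.49/(k−1).
Need P(X < 6.59) = 0.99 with θ tied to k this way. Start at k = 2, θ = 1.49: P(X<6.59) ≈ 0.935.
Too low — raise k to concentrate. Iterating converges to k ≈ 2.84.
Then θ = 1.49/(2.84−1) ≈ 0.81.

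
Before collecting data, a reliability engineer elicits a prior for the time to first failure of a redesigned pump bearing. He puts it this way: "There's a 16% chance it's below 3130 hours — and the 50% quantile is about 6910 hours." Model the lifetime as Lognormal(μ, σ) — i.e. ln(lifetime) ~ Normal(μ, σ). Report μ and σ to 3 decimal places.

μ ≈ 8.841, σ ≈ 0.796

If T ~ Lognormal(μ,σ) then ln T ~ Normal(μ,σ), so the p-quantile of ln T is μ + z_p·σ.
ln(3130) = 8.049 and ln(6910) = 8.841; z_{0.16} = -0.9945, z_{0.5} = 0.
σ = (8.841 − 8.049)/(0 − (-0.9945)) = 0.796.
μ = 8.049 − (-0.9945)·0.796 = 8.841.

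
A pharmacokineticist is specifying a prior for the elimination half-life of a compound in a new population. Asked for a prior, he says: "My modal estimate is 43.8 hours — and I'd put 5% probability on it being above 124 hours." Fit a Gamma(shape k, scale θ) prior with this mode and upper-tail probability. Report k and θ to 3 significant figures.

Gamma(k,θ) with k>1 has mode (k−1)θ, so θ = 43.8/(k−1).
Need P(X < 124) = 0.95 with θ tied to k this way. Start at k = 2, θ = 43.8: P(X<124) ≈ 0.774.
Too low — raise k to concentrate. Iterating converges to k ≈ 3.47.
Then θ = 43.8/(3.47−1) ≈ 17.7.

k ≈ 3.47, θ ≈ 17.7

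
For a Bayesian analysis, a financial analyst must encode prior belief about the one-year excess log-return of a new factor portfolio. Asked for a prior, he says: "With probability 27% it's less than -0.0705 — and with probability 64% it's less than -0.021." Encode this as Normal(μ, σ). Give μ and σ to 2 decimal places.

μ = -0.04, σ = 0.05

The p-quantile of Normal(μ,σ) is μ + z_p·σ, with z_{0.27} = -0.6128 and z_{0.64} = 0.3585.
Eliminate σ: μ = (z₂·x₁ − z₁·x₂)/(z₂ − z₁) = (0.3585·-0.0705 − (-0.6128)·-0.021)/0.9713 = -0.04.
Then σ = (x₂ − x₁)/(z₂ − z₁) = (-0.021 − -0.0705)/0.9713 = 0.05.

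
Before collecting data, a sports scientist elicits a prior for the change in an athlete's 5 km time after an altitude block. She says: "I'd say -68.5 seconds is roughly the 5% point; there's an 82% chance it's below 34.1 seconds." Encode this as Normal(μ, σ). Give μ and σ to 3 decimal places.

μ = -2.583, σ = 40.075

For Normal(μ,σ), the p-quantile is μ + z_p·σ. Here z_{0.05} = -1.645, z_{0.82} = 0.9154.
So -68.5 = μ − 1.645σ and 34.1 = μ + 0.9154σ.
Subtracting: σ = (34.1 − -68.5)/(0.9154 − (-1.645)) = 40.075.
Then μ = -68.5 − (-1.645)·40.075 = -2.583.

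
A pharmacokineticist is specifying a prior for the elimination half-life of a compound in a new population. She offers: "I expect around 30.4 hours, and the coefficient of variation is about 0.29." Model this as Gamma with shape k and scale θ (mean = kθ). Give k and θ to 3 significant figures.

k ≈ 11.9, θ ≈ 2.56

For Gamma(k, scale θ): mean = kθ, variance = kθ², so CV = 1/√k.
CV = 0.29, hence k = 1/CV² = 11.9.
Then θ = mean/k = 30.4/11.9 = 2.56.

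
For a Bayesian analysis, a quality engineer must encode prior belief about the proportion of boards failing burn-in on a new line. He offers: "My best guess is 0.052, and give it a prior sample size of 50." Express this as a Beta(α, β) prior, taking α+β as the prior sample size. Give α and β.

Under the effective-sample-size interpretation, Beta(α, β) has prior mean α/(α+β) and prior sample size α+β.
So α+β = 50 and α/(α+β) = 0.052, giving α = 0.052·50 = 2.6 and β = 50 − 2.6 = 47.4.

α = 2.6, β = 47.4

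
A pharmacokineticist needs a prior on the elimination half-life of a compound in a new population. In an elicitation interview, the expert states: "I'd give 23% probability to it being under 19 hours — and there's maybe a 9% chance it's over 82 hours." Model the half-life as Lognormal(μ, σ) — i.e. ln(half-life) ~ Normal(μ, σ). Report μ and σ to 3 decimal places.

μ ≈ 3.464, σ ≈ 0.703

If T ~ Lognormal(μ,σ) then ln T ~ Normal(μ,σ), so the p-quantile of ln T is μ + z_p·σ.
ln(19) = 2.944 and ln(82) = 4.407; z_{0.23} = -0.7388, z_{0.91} = 1.341.
σ = (4.407 − 2.944)/(1.341 − (-0.7388)) = 0.703.
μ = 2.944 − (-0.7388)·0.703 = 3.464.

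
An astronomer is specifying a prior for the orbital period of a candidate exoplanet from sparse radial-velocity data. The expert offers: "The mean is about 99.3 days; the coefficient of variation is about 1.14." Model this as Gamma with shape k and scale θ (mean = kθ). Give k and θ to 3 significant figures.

k ≈ 0.769, θ ≈ 129

For Gamma(k, scale θ): mean = kθ, variance = kθ², so CV = 1/√k.
CV = 1.14, hence k = 1/CV² = 0.769.
Then θ = mean/k = 99.3/0.769 = 129.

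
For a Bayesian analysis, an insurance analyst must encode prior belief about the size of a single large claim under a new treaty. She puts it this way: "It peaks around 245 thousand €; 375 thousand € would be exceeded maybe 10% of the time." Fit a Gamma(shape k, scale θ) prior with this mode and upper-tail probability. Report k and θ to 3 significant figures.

Gamma(k,θ) with k>1 has mode (k−1)θ, so θ = 245/(k−1).
Need P(X < 375) = 0.9 with θ tied to k this way. Start at k = 2, θ = 245: P(X<375) ≈ 0.452.
Too low — raise k to concentrate. Iterating converges to k ≈ 11.3.
Then θ = 245/(11.3−1) ≈ 23.8.

k ≈ 11.3, θ ≈ 23.8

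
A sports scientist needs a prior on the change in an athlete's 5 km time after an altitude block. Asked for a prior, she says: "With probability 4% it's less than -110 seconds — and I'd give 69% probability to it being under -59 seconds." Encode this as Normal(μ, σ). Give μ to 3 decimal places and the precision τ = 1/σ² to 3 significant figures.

μ = -70.257, τ = 0.00194

For Normal(μ,σ), the p-quantile is μ + z_p·σ. Here z_{0.04} = -1.751, z_{0.69} = 0.4959.
So -110 = μ − 1.751σ and -59 = μ + 0.4959σ.
Subtracting: σ = (-59 − -110)/(0.4959 − (-1.751)) = 22.702.
Then μ = -110 − (-1.751)·22.702 = -70.257.
Precision τ = 1/σ² = 1/22.7² = 0.00194.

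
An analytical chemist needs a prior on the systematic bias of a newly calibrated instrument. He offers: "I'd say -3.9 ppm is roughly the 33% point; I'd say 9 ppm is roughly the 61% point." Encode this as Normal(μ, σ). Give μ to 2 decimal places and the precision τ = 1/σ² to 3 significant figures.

For Normal(μ,σ), the p-quantile is μ + z_p·σ. Here z_{0.33} = -0.4399, z_{0.61} = 0.2793.
So -3.9 = μ − 0.4399σ and 9 = μ + 0.2793σ.
Subtracting: σ = (9 − -3.9)/(0.2793 − (-0.4399)) = 17.94.
Then μ = -3.9 − (-0.4399)·17.94 = 3.99.
Precision τ = 1/σ² = 1/17.94² = 0.00311.

μ = 3.99, τ = 0.00311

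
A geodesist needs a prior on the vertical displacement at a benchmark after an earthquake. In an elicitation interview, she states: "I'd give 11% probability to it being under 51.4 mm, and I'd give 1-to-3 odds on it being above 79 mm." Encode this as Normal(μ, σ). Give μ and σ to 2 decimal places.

μ = 69.21, σ = 14.52

For Normal(μ,σ), the p-quantile is μ + z_p·σ. Here z_{0.11} = -1.227, z_{0.75} = 0.6745.
So 51.4 = μ − 1.227σ and 79 = μ + 0.6745σ.
Subtracting: σ = (79 − 51.4)/(0.6745 − (-1.227)) = 14.52.
Then μ = 51.4 − (-1.227)·14.52 = 69.21.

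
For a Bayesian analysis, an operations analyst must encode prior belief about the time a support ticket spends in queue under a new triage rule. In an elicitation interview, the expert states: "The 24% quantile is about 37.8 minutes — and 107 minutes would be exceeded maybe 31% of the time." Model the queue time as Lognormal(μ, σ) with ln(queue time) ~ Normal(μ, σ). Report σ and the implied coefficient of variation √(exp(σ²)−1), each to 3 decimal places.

σ ≈ 0.866, CV ≈ 1.056

If T ~ Lognormal(μ,σ) then ln T ~ Normal(μ,σ), so the p-quantile of ln T is μ + z_p·σ.
ln(37.8) = 3.632 and ln(107) = 4.673; z_{0.24} = -0.7063, z_{0.69} = 0.4959.
σ = (4.673 − 3.632)/(0.4959 − (-0.7063)) = 0.866.
μ = 3.632 − (-0.7063)·0.866 = 4.244.
CV = √(exp(σ²)−1) = √(exp(0.7492)−1) = 1.056.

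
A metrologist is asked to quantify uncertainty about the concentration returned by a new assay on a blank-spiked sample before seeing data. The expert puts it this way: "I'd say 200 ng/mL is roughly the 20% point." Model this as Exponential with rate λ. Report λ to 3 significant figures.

λ ≈ 0.00112

P(T < 200.0) = 1 − e^(−λ·200.0) = 0.2, so λ = −ln(1−0.2)/200.0 = −ln(0.8)/200.0 = 0.00112.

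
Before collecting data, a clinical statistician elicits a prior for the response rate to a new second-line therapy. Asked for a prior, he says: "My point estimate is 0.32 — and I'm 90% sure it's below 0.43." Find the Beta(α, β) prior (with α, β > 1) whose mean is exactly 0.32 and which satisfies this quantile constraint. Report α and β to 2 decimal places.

α ≈ 9.76, β ≈ 20.74

With mean 0.32 fixed, write α = 0.32s, β = 0.68s where s = α+β.
Need P(θ < 0.43) = 0.9 under Beta(0.32s, 0.68s). Normal approximation: (q−m)/√(m(1−m)/s) ≈ z_{0.9} = 1.28, so s ≈ 0.32·0.68·(1.28)²/(0.43−0.32)² = 29.5.
At s = 29.5: P(θ<0.43) ≈ 0.897. Adjusting to match 0.9 gives s ≈ 30.49.
So α = 0.32·30.49 ≈ 9.76, β = 0.68·30.49 ≈ 20.74.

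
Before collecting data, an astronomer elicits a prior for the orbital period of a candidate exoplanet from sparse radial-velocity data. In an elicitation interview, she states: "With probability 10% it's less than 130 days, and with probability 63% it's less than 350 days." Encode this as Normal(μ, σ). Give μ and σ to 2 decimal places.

μ = 304.75, σ = 136.36

For Normal(μ,σ), the p-quantile is μ + z_p·σ. Here z_{0.1} = -1.282, z_{0.63} = 0.3319.
So 130 = μ − 1.282σ and 350 = μ + 0.3319σ.
Subtracting: σ = (350 − 130)/(0.3319 − (-1.282)) = 136.36.
Then μ = 130 − (-1.282)·136.36 = 304.75.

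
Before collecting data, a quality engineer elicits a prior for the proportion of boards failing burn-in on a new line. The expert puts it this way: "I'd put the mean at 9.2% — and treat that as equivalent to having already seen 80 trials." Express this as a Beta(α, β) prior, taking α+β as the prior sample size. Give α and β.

α = 7.36, β = 72.64

Under the effective-sample-size interpretation, Beta(α, β) has prior mean α/(α+β) and prior sample size α+β.
So α+β = 80 and α/(α+β) = 0.092, giving α = 0.092·80 = 7.36 and β = 80 − 7.36 = 72.64.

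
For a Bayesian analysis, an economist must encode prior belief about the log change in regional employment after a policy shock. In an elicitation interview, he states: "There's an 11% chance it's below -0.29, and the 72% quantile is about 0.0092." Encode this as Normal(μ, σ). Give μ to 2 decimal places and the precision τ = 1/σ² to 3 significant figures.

μ = -0.09, τ = 36.6

The p-quantile of Normal(μ,σ) is μ + z_p·σ, with z_{0.11} = -1.227 and z_{0.72} = 0.5828.
Eliminate σ: μ = (z₂·x₁ − z₁·x₂)/(z₂ − z₁) = (0.5828·-0.29 − (-1.227)·0.0092)/1.809 = -0.09.
Then σ = (x₂ − x₁)/(z₂ − z₁) = (0.0092 − -0.29)/1.809 = 0.17.
Precision τ = 1/σ² = 1/0.1654² = 36.6.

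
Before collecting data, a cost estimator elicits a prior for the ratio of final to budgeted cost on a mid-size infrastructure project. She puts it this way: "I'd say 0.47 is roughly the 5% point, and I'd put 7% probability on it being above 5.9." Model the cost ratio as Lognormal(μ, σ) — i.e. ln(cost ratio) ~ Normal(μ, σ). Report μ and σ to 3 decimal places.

If T ~ Lognormal(μ,σ) then ln T ~ Normal(μ,σ), so the p-quantile of ln T is μ + z_p·σ.
ln(0.47) = -0.755 and ln(5.9) = 1.775; z_{0.05} = -1.645, z_{0.93} = 1.476.
σ = (1.775 − -0.755)/(1.476 − (-1.645)) = 0.811.
μ = -0.755 − (-1.645)·0.811 = 0.578.

μ ≈ 0.578, σ ≈ 0.811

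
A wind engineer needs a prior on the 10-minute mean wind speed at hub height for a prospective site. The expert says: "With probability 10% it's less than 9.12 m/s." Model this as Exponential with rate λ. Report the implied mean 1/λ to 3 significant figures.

mean ≈ 86.6 m/s

P(T < 9.12) = 1 − e^(−λ·9.12) = 0.1, so λ = −ln(1−0.1)/9.12 = −ln(0.9)/9.12 = 0.0116.
Mean = 1/λ = 86.6 m/s.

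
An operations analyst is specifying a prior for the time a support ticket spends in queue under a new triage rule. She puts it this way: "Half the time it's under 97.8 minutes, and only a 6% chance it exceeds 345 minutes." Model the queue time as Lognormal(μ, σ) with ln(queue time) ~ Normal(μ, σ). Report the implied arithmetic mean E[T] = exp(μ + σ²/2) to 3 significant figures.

If T ~ Lognormal(μ,σ) then ln T ~ Normal(μ,σ), so the p-quantile of ln T is μ + z_p·σ.
ln(97.8) = 4.583 and ln(345) = 5.844; z_{0.5} = 0, z_{0.94} = 1.555.
σ = (5.844 − 4.583)/(1.555 − (0)) = 0.811.
μ = 4.583 − (0)·0.811 = 4.583.
E[T] = exp(μ + σ²/2) = exp(4.583 + 0.3287) = 136 minutes.

E[T] ≈ 136 minutes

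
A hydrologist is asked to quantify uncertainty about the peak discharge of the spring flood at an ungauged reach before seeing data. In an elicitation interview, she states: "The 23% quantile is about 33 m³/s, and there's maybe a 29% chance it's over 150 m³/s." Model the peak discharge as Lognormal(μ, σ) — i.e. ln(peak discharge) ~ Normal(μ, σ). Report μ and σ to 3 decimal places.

μ ≈ 4.362, σ ≈ 1.172

If T ~ Lognormal(μ,σ) then ln T ~ Normal(μ,σ), so the p-quantile of ln T is μ + z_p·σ.
ln(33) = 3.497 and ln(150) = 5.011; z_{0.23} = -0.7388, z_{0.71} = 0.5534.
σ = (5.011 − 3.497)/(0.5534 − (-0.7388)) = 1.172.
μ = 3.497 − (-0.7388)·1.172 = 4.362.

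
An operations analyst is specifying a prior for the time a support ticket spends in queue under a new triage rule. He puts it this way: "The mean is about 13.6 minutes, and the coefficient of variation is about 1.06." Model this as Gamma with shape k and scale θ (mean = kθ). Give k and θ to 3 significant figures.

k ≈ 0.89, θ ≈ 15.3

For Gamma(k, scale θ): mean = kθ, variance = kθ², so CV = 1/√k.
CV = 1.06, hence k = 1/CV² = 0.89.
Then θ = mean/k = 13.6/0.89 = 15.3.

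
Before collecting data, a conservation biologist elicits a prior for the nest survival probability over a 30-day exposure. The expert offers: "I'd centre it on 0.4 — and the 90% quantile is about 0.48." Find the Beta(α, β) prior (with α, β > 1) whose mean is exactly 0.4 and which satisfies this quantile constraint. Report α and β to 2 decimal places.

With mean 0.4 fixed, write α = 0.4s, β = 0.6s where s = α+β.
Need P(θ < 0.48) = 0.9 under Beta(0.4s, 0.6s). Normal approximation: (q−m)/√(m(1−m)/s) ≈ z_{0.9} = 1.28, so s ≈ 0.4·0.6·(1.28)²/(0.48−0.4)² = 61.6.
At s = 61.6: P(θ<0.48) ≈ 0.899. Adjusting to match 0.9 gives s ≈ 62.31.
So α = 0.4·62.31 ≈ 24.92, β = 0.6·62.31 ≈ 37.38.

α ≈ 24.92, β ≈ 37.38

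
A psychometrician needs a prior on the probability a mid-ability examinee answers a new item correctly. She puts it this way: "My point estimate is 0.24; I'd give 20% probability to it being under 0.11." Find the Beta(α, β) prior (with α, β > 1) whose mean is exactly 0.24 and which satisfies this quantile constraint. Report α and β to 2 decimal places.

α ≈ 1.87, β ≈ 5.93

With mean 0.24 fixed, write α = 0.24s, β = 0.76s where s = α+β.
Need P(θ < 0.11) = 0.2 under Beta(0.24s, 0.76s). Normal approximation: (q−m)/√(m(1−m)/s) ≈ z_{0.2} = -0.842, so s ≈ 0.24·0.76·(-0.842)²/(0.11−0.24)² = 7.6.
At s = 7.6: P(θ<0.11) ≈ 0.203. Adjusting to match 0.2 gives s ≈ 7.80.
So α = 0.24·7.80 ≈ 1.87, β = 0.76·7.80 ≈ 5.93.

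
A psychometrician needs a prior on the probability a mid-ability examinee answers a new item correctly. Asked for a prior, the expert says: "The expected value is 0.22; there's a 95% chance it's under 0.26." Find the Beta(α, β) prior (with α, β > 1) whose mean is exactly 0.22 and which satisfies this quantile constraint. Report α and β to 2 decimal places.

α ≈ 67.03, β ≈ 237.65

With mean 0.22 fixed, write α = 0.22s, β = 0.78s where s = α+β.
Need P(θ < 0.26) = 0.95 under Beta(0.22s, 0.78s). Normal approximation: (q−m)/√(m(1−m)/s) ≈ z_{0.95} = 1.64, so s ≈ 0.22·0.78·(1.64)²/(0.26−0.22)² = 290.2.
At s = 290.2: P(θ<0.26) ≈ 0.946. Adjusting to match 0.95 gives s ≈ 304.68.
So α = 0.22·304.68 ≈ 67.03, β = 0.78·304.68 ≈ 237.65.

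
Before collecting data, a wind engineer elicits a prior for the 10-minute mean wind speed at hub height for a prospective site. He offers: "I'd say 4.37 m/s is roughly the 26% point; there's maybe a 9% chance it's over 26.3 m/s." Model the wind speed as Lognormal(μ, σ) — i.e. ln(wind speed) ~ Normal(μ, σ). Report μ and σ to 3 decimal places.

μ ≈ 2.057, σ ≈ 0.905

If T ~ Lognormal(μ,σ) then ln T ~ Normal(μ,σ), so the p-quantile of ln T is μ + z_p·σ.
ln(4.37) = 1.475 and ln(26.3) = 3.27; z_{0.26} = -0.6433, z_{0.91} = 1.341.
σ = (3.27 − 1.475)/(1.341 − (-0.6433)) = 0.905.
μ = 1.475 − (-0.6433)·0.905 = 2.057.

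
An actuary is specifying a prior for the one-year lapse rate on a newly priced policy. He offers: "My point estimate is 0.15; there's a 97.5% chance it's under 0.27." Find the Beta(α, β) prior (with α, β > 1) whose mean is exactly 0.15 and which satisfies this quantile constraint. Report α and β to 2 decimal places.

With mean 0.15 fixed, write α = 0.15s, β = 0.85s where s = α+β.
Need P(θ < 0.27) = 0.975 under Beta(0.15s, 0.85s). Normal approximation: (q−m)/√(m(1−m)/s) ≈ z_{0.975} = 1.96, so s ≈ 0.15·0.85·(1.96)²/(0.27−0.15)² = 34.0.
At s = 34.0: P(θ<0.27) ≈ 0.962. Adjusting to match 0.975 gives s ≈ 42.68.
So α = 0.15·42.68 ≈ 6.40, β = 0.85·42.68 ≈ 36.28.

α ≈ 6.40, β ≈ 36.28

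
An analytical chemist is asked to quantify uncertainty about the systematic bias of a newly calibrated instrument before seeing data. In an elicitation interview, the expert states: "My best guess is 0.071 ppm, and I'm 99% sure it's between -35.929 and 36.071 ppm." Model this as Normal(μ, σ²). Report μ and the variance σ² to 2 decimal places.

μ = 0.07, σ² = 195.33

A symmetric 99% interval runs μ ± z·σ with z = 2.576.
Half-width = 36, so σ = 36/2.576 = 13.976 and σ² = 195.33.
μ is the stated best guess, 0.07.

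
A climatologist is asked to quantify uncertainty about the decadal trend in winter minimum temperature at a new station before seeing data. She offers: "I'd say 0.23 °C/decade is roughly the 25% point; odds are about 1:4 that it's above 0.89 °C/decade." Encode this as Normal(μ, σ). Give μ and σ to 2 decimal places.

μ = 0.52, σ = 0.44

For Normal(μ,σ), the p-quantile is μ + z_p·σ. Here z_{0.25} = -0.6745, z_{0.8} = 0.8416.
So 0.23 = μ − 0.6745σ and 0.89 = μ + 0.8416σ.
Subtracting: σ = (0.89 − 0.23)/(0.8416 − (-0.6745)) = 0.44.
Then μ = 0.23 − (-0.6745)·0.44 = 0.52.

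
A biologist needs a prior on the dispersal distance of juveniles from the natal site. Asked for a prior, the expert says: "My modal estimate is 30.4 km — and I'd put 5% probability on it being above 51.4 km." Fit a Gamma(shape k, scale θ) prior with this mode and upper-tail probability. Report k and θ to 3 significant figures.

k ≈ 11.1, θ ≈ 3

Gamma(k,θ) with k>1 has mode (k−1)θ, so θ = 30.4/(k−1).
Need P(X < 51.4) = 0.95 with θ tied to k this way. Start at k = 2, θ = 30.4: P(X<51.4) ≈ 0.504.
Too low — raise k to concentrate. Iterating converges to k ≈ 11.1.
Then θ = 30.4/(11.1−1) ≈ 3.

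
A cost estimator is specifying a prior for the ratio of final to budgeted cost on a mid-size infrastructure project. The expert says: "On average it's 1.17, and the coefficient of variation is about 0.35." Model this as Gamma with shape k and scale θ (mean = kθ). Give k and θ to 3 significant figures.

For Gamma(k, scale θ): mean = kθ, variance = kθ², so CV = 1/√k.
CV = 0.35, hence k = 1/CV² = 8.16.
Then θ = mean/k = 1.17/8.16 = 0.143.

k ≈ 8.16, θ ≈ 0.143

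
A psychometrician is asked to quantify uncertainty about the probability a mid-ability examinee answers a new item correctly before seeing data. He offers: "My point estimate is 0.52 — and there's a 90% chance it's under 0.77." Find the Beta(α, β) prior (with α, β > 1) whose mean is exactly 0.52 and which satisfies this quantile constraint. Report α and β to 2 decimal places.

With mean 0.52 fixed, write α = 0.52s, β = 0.48s where s = α+β.
Need P(θ < 0.77) = 0.9 under Beta(0.52s, 0.48s). Normal approximation: (q−m)/√(m(1−m)/s) ≈ z_{0.9} = 1.28, so s ≈ 0.52·0.48·(1.28)²/(0.77−0.52)² = 6.6.
At s = 6.6: P(θ<0.77) ≈ 0.909. Adjusting to match 0.9 gives s ≈ 6.07.
So α = 0.52·6.07 ≈ 3.16, β = 0.48·6.07 ≈ 2.91.

α ≈ 3.16, β ≈ 2.91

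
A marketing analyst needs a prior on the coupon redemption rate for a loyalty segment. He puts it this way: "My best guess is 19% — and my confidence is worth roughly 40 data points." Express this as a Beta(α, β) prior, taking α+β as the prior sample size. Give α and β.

Under the effective-sample-size interpretation, Beta(α, β) has prior mean α/(α+β) and prior sample size α+β.
So α+β = 40 and α/(α+β) = 0.19, giving α = 0.19·40 = 7.6 and β = 40 − 7.6 = 32.4.

α = 7.6, β = 32.4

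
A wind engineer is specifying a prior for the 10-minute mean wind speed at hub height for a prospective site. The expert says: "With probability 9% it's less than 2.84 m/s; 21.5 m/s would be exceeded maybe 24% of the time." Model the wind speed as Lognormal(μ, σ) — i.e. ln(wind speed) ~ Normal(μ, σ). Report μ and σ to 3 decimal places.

μ ≈ 2.370, σ ≈ 0.989

If T ~ Lognormal(μ,σ) then ln T ~ Normal(μ,σ), so the p-quantile of ln T is μ + z_p·σ.
ln(2.84) = 1.044 and ln(21.5) = 3.068; z_{0.09} = -1.341, z_{0.76} = 0.7063.
σ = (3.068 − 1.044)/(0.7063 − (-1.341)) = 0.989.
μ = 1.044 − (-1.341)·0.989 = 2.370.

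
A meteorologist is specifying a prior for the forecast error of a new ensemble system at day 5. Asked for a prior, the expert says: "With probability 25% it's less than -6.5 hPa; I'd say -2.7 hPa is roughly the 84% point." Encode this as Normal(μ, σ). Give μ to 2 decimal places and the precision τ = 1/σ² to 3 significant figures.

μ = -4.96, τ = 0.193

For Normal(μ,σ), the p-quantile is μ + z_p·σ. Here z_{0.25} = -0.6745, z_{0.84} = 0.9945.
So -6.5 = μ − 0.6745σ and -2.7 = μ + 0.9945σ.
Subtracting: σ = (-2.7 − -6.5)/(0.9945 − (-0.6745)) = 2.28.
Then μ = -6.5 − (-0.6745)·2.28 = -4.96.
Precision τ = 1/σ² = 1/2.277² = 0.193.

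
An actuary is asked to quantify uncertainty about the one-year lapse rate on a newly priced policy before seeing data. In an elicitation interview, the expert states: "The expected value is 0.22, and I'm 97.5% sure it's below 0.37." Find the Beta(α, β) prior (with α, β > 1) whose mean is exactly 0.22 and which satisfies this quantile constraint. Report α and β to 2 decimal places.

α ≈ 7.60, β ≈ 26.95

With mean 0.22 fixed, write α = 0.22s, β = 0.78s where s = α+β.
Need P(θ < 0.37) = 0.975 under Beta(0.22s, 0.78s). Normal approximation: (q−m)/√(m(1−m)/s) ≈ z_{0.975} = 1.96, so s ≈ 0.22·0.78·(1.96)²/(0.37−0.22)² = 29.3.
At s = 29.3: P(θ<0.37) ≈ 0.965. Adjusting to match 0.975 gives s ≈ 34.55.
So α = 0.22·34.55 ≈ 7.60, β = 0.78·34.55 ≈ 26.95.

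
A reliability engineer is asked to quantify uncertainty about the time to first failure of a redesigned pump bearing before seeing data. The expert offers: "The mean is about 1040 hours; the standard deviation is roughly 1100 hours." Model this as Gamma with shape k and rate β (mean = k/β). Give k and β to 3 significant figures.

k ≈ 0.894, β ≈ 0.00086

For Gamma(k, rate β): mean = k/β, variance = k/β², so CV = 1/√k.
CV = SD/mean = 1100/1040 = 1.058, hence k = 1/CV² = 0.894.
Then β = k/mean = 0.894/1040 = 0.00086.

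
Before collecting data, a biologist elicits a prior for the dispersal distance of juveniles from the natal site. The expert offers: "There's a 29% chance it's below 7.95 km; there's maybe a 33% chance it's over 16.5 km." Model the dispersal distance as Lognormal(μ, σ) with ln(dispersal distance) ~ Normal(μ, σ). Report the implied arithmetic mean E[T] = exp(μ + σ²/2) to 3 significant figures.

E[T] ≈ 15.6 km

If T ~ Lognormal(μ,σ) then ln T ~ Normal(μ,σ), so the p-quantile of ln T is μ + z_p·σ.
ln(7.95) = 2.073 and ln(16.5) = 2.803; z_{0.29} = -0.5534, z_{0.67} = 0.4399.
σ = (2.803 − 2.073)/(0.4399 − (-0.5534)) = 0.735.
μ = 2.073 − (-0.5534)·0.735 = 2.480.
E[T] = exp(μ + σ²/2) = exp(2.480 + 0.2702) = 15.6 km.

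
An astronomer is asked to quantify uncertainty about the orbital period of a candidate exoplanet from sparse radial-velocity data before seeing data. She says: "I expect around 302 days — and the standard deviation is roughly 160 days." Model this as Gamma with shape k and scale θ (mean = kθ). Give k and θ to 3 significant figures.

For Gamma(k, scale θ): mean = kθ, variance = kθ², so CV = 1/√k.
CV = SD/mean = 160/302 = 0.5298, hence k = 1/CV² = 3.56.
Then θ = mean/k = 302/3.56 = 84.8.

k ≈ 3.56, θ ≈ 84.8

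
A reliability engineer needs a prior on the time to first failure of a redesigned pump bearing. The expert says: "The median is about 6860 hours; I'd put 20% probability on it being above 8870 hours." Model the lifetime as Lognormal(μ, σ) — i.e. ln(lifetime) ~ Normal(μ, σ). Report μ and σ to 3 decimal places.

If T ~ Lognormal(μ,σ) then ln T ~ Normal(μ,σ), so the p-quantile of ln T is μ + z_p·σ.
ln(6860) = 8.833 and ln(8870) = 9.09; z_{0.5} = 0, z_{0.8} = 0.8416.
σ = (9.09 − 8.833)/(0.8416 − (0)) = 0.305.
μ = 8.833 − (0)·0.305 = 8.833.

μ ≈ 8.833, σ ≈ 0.305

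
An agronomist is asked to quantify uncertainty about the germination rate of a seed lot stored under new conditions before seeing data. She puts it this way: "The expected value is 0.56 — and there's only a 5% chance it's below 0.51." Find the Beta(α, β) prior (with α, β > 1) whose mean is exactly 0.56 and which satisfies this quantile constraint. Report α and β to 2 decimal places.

With mean 0.56 fixed, write α = 0.56s, β = 0.44s where s = α+β.
Need P(θ < 0.51) = 0.05 under Beta(0.56s, 0.44s). Normal approximation: (q−m)/√(m(1−m)/s) ≈ z_{0.05} = -1.64, so s ≈ 0.56·0.44·(-1.64)²/(0.51−0.56)² = 266.7.
At s = 266.7: P(θ<0.51) ≈ 0.051. Adjusting to match 0.05 gives s ≈ 268.52.
So α = 0.56·268.52 ≈ 150.37, β = 0.44·268.52 ≈ 118.15.

α ≈ 150.37, β ≈ 118.15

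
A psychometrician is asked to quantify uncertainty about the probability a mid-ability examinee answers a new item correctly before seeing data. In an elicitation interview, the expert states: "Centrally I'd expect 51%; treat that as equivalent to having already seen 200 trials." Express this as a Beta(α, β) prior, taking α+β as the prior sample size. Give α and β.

α = 102, β = 98

Under the effective-sample-size interpretation, Beta(α, β) has prior mean α/(α+β) and prior sample size α+β.
So α+β = 200 and α/(α+β) = 0.51, giving α = 0.51·200 = 102 and β = 200 − 102 = 98.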